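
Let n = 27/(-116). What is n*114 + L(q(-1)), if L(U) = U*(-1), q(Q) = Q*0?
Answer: -1539/58 ≈ -26.534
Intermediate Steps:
q(Q) = 0
L(U) = -U
n = -27/116 (n = 27*(-1/116) = -27/116 ≈ -0.23276)
n*114 + L(q(-1)) = -27/116*114 - 1*0 = -1539/58 + 0 = -1539/58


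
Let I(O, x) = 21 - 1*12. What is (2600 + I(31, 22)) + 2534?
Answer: 5143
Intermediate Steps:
I(O, x) = 9 (I(O, x) = 21 - 12 = 9)
(2600 + I(31, 22)) + 2534 = (2600 + 9) + 2534 = 2609 + 2534 = 5143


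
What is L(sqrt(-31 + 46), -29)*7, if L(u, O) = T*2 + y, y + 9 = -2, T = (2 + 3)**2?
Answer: 273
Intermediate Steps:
T = 25 (T = 5**2 = 25)
y = -11 (y = -9 - 2 = -11)
L(u, O) = 39 (L(u, O) = 25*2 - 11 = 50 - 11 = 39)
L(sqrt(-31 + 46), -29)*7 = 39*7 = 273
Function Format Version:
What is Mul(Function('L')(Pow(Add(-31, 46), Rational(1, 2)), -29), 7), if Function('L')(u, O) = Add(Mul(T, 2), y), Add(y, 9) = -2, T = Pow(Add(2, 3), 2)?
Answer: 273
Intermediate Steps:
T = 25 (T = Pow(5, 2) = 25)
y = -11 (y = Add(-9, -2) = -11)
Function('L')(u, O) = 39 (Function('L')(u, O) = Add(Mul(25, 2), -11) = Add(50, -11) = 39)
Mul(Function('L')(Pow(Add(-31, 46), Rational(1, 2)), -29), 7) = Mul(39, 7) = 273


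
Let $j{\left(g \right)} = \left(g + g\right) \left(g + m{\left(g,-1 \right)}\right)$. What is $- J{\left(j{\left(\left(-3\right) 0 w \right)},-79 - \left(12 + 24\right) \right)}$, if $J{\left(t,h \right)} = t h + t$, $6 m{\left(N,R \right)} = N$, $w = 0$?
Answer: $0$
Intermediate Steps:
$m{\left(N,R \right)} = \frac{N}{6}$
$j{\left(g \right)} = \frac{7 g^{2}}{3}$ ($j{\left(g \right)} = \left(g + g\right) \left(g + \frac{g}{6}\right) = 2 g \frac{7 g}{6} = \frac{7 g^{2}}{3}$)
$J{\left(t,h \right)} = t + h t$ ($J{\left(t,h \right)} = h t + t = t + h t$)
$- J{\left(j{\left(\left(-3\right) 0 w \right)},-79 - \left(12 + 24\right) \right)} = - \frac{7 \left(\left(-3\right) 0 \cdot 0\right)^{2}}{3} \left(1 - 115\right) = - \frac{7 \left(0 \cdot 0\right)^{2}}{3} \left(1 - 115\right) = - \frac{7 \cdot 0^{2}}{3} \left(1 - 115\right) = - \frac{7}{3} \cdot 0 \left(1 - 115\right) = - 0 \left(-114\right) = \left(-1\right) 0 = 0$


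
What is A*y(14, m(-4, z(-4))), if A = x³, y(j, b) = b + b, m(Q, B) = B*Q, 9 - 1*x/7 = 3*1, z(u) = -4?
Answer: 2370816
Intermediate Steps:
x = 42 (x = 63 - 21 = 42)
y(j, b) = 2*b
A = 74088 (A = 42³ = 74088)
A*y(14, m(-4, z(-4))) = 74088*(2*(-4*(-4))) = 74088*(2*16) = 74088*32 = 2370816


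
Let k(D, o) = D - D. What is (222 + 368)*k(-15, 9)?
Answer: 0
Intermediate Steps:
k(D, o) = 0
(222 + 368)*k(-15, 9) = (222 + 368)*0 = 590*0 = 0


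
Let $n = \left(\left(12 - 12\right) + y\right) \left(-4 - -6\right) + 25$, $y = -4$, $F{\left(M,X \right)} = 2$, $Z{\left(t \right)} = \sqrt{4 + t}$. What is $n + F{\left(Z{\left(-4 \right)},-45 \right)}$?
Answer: $19$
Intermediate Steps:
$n = 17$ ($n = \left(\left(12 - 12\right) - 4\right) \left(-4 - -6\right) + 25 = \left(0 - 4\right) \left(-4 + 6\right) + 25 = \left(-4\right) 2 + 25 = -8 + 25 = 17$)
$n + F{\left(Z{\left(-4 \right)},-45 \right)} = 17 + 2 = 19$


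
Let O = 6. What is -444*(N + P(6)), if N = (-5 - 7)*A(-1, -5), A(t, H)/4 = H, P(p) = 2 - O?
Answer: -104784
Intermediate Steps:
P(p) = -4 (P(p) = 2 - 1*6 = 2 - 6 = -4)
A(t, H) = 4*H
N = 240 (N = (-5 - 7)*(4*(-5)) = -12*(-20) = 240)
-444*(N + P(6)) = -444*(240 - 4) = -444*236 = -104784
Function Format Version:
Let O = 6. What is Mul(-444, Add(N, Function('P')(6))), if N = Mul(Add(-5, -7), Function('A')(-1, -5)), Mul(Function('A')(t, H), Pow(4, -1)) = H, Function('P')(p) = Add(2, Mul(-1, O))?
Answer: -104784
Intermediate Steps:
Function('P')(p) = -4 (Function('P')(p) = Add(2, Mul(-1, 6)) = Add(2, -6) = -4)
Function('A')(t, H) = Mul(4, H)
N = 240 (N = Mul(Add(-5, -7), Mul(4, -5)) = Mul(-12, -20) = 240)
Mul(-444, Add(N, Function('P')(6))) = Mul(-444, Add(240, -4)) = Mul(-444, 236) = -104784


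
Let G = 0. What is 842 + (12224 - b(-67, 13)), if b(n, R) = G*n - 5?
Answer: 13071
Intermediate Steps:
b(n, R) = -5 (b(n, R) = 0*n - 5 = 0 - 5 = -5)
842 + (12224 - b(-67, 13)) = 842 + (12224 - 1*(-5)) = 842 + (12224 + 5) = 842 + 12229 = 13071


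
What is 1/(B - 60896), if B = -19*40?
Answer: -1/61656 ≈ -1.6219e-5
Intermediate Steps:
B = -760
1/(B - 60896) = 1/(-760 - 60896) = 1/(-61656) = -1/61656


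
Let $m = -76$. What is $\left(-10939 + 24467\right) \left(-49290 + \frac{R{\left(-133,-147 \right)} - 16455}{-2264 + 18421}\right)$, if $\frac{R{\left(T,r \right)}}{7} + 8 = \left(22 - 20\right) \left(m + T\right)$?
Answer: $- \frac{10773671697576}{16157} \approx -6.6681 \cdot 10^{8}$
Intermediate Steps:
$R{\left(T,r \right)} = -1120 + 14 T$ ($R{\left(T,r \right)} = -56 + 7 \left(22 - 20\right) \left(-76 + T\right) = -56 + 7 \cdot 2 \left(-76 + T\right) = -56 + 7 \left(-152 + 2 T\right) = -56 + \left(-1064 + 14 T\right) = -1120 + 14 T$)
$\left(-10939 + 24467\right) \left(-49290 + \frac{R{\left(-133,-147 \right)} - 16455}{-2264 + 18421}\right) = \left(-10939 + 24467\right) \left(-49290 + \frac{\left(-1120 + 14 \left(-133\right)\right) - 16455}{-2264 + 18421}\right) = 13528 \left(-49290 + \frac{\left(-1120 - 1862\right) - 16455}{16157}\right) = 13528 \left(-49290 + \left(-2982 - 16455\right) \frac{1}{16157}\right) = 13528 \left(-49290 - \frac{19437}{16157}\right) = 13528 \left(- \frac{796397967}{16157}\right) = - \frac{10773671697576}{16157}$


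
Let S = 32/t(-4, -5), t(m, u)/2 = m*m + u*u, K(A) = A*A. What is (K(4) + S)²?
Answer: 451584/1681 ≈ 268.64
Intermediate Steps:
K(A) = A²
t(m, u) = 2*m² + 2*u² (t(m, u) = 2*(m*m + u*u) = 2*(m² + u²) = 2*m² + 2*u²)
S = 16/41 (S = 32/(2*(-4)² + 2*(-5)²) = 32/(2*16 + 2*25) = 32/(32 + 50) = 32/82 = 32*(1/82) = 16/41 ≈ 0.39024)
(K(4) + S)² = (4² + 16/41)² = (16 + 16/41)² = (672/41)² = 451584/1681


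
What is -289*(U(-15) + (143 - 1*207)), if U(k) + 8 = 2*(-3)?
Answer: 22542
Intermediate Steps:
U(k) = -14 (U(k) = -8 + 2*(-3) = -8 - 6 = -14)
-289*(U(-15) + (143 - 1*207)) = -289*(-14 + (143 - 1*207)) = -289*(-14 + (143 - 207)) = -289*(-14 - 64) = -289*(-78) = 22542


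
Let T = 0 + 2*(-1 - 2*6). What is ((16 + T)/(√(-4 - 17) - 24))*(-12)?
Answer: -960/199 - 40*I*√21/199 ≈ -4.8241 - 0.92112*I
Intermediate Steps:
T = -26 (T = 0 + 2*(-1 - 12) = 0 + 2*(-13) = 0 - 26 = -26)
((16 + T)/(√(-4 - 17) - 24))*(-12) = ((16 - 26)/(√(-4 - 17) - 24))*(-12) = -10/(√(-21) - 24)*(-12) = -10/(I*√21 - 24)*(-12) = -10/(-24 + I*√21)*(-12) = 120/(-24 + I*√21)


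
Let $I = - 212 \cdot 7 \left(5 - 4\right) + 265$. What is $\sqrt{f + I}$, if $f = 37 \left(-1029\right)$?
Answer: $2 i \sqrt{9823} \approx 198.22 i$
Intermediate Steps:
$f = -38073$
$I = -1219$ ($I = - 212 \cdot 7 \cdot 1 + 265 = \left(-212\right) 7 + 265 = -1484 + 265 = -1219$)
$\sqrt{f + I} = \sqrt{-38073 - 1219} = \sqrt{-39292} = 2 i \sqrt{9823}$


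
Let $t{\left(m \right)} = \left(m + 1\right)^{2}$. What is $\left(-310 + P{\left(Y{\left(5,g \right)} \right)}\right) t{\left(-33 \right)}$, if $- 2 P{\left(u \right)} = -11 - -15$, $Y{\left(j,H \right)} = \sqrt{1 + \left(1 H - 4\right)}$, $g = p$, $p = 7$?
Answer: $-319488$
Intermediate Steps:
$g = 7$
$Y{\left(j,H \right)} = \sqrt{-3 + H}$ ($Y{\left(j,H \right)} = \sqrt{1 + \left(H - 4\right)} = \sqrt{1 + \left(-4 + H\right)} = \sqrt{-3 + H}$)
$P{\left(u \right)} = -2$ ($P{\left(u \right)} = - \frac{-11 - -15}{2} = - \frac{-11 + 15}{2} = \left(- \frac{1}{2}\right) 4 = -2$)
$t{\left(m \right)} = \left(1 + m\right)^{2}$
$\left(-310 + P{\left(Y{\left(5,g \right)} \right)}\right) t{\left(-33 \right)} = \left(-310 - 2\right) \left(1 - 33\right)^{2} = - 312 \left(-32\right)^{2} = \left(-312\right) 1024 = -319488$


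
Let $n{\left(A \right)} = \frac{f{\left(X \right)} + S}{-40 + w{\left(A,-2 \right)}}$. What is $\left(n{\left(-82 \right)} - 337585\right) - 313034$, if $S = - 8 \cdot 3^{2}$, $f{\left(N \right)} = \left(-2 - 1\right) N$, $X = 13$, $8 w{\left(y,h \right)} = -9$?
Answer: $- \frac{214052763}{329} \approx -6.5062 \cdot 10^{5}$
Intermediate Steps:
$w{\left(y,h \right)} = - \frac{9}{8}$ ($w{\left(y,h \right)} = \frac{1}{8} \left(-9\right) = - \frac{9}{8}$)
$f{\left(N \right)} = - 3 N$
$S = -72$ ($S = \left(-8\right) 9 = -72$)
$n{\left(A \right)} = \frac{888}{329}$ ($n{\left(A \right)} = \frac{\left(-3\right) 13 - 72}{-40 - \frac{9}{8}} = \frac{-39 - 72}{- \frac{329}{8}} = \left(-111\right) \left(- \frac{8}{329}\right) = \frac{888}{329}$)
$\left(n{\left(-82 \right)} - 337585\right) - 313034 = \left(\frac{888}{329} - 337585\right) - 313034 = - \frac{111064577}{329} - 313034 = - \frac{214052763}{329}$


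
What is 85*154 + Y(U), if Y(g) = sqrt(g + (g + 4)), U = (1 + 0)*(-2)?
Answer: 13090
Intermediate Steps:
U = -2 (U = 1*(-2) = -2)
Y(g) = sqrt(4 + 2*g) (Y(g) = sqrt(g + (4 + g)) = sqrt(4 + 2*g))
85*154 + Y(U) = 85*154 + sqrt(4 + 2*(-2)) = 13090 + sqrt(4 - 4) = 13090 + sqrt(0) = 13090 + 0 = 13090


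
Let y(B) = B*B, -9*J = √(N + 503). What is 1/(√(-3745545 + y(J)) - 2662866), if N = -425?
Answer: -71897382/191453195146501 - 3*I*√303389067/191453195146501 ≈ -3.7553e-7 - 2.7293e-10*I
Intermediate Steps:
J = -√78/9 (J = -√(-425 + 503)/9 = -√78/9 ≈ -0.98131)
y(B) = B²
1/(√(-3745545 + y(J)) - 2662866) = 1/(√(-3745545 + (-√78/9)²) - 2662866) = 1/(√(-3745545 + 26/27) - 2662866) = 1/(√(-101129689/27) - 2662866) = 1/(I*√303389067/9 - 2662866) = 1/(-2662866 + I*√303389067/9)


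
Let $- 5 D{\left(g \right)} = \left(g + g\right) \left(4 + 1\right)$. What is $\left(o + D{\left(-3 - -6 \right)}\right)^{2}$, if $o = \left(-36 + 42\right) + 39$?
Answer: $1521$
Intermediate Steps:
$D{\left(g \right)} = - 2 g$ ($D{\left(g \right)} = - \frac{\left(g + g\right) \left(4 + 1\right)}{5} = - \frac{2 g 5}{5} = - \frac{10 g}{5} = - 2 g$)
$o = 45$ ($o = 6 + 39 = 45$)
$\left(o + D{\left(-3 - -6 \right)}\right)^{2} = \left(45 - 2 \left(-3 - -6\right)\right)^{2} = \left(45 - 2 \left(-3 + 6\right)\right)^{2} = \left(45 - 6\right)^{2} = 39^{2} = 1521$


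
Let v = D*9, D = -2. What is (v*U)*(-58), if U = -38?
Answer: -39672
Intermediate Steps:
v = -18 (v = -2*9 = -18)
(v*U)*(-58) = -18*(-38)*(-58) = 684*(-58) = -39672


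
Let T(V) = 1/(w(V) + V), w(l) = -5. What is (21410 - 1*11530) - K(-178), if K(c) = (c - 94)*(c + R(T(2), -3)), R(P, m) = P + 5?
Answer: -111800/3 ≈ -37267.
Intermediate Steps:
T(V) = 1/(-5 + V)
R(P, m) = 5 + P
K(c) = (-94 + c)*(14/3 + c) (K(c) = (c - 94)*(c + (5 + 1/(-5 + 2))) = (-94 + c)*(c + (5 + 1/(-3))) = (-94 + c)*(c + (5 - 1/3)) = (-94 + c)*(c + 14/3) = (-94 + c)*(14/3 + c))
(21410 - 1*11530) - K(-178) = (21410 - 1*11530) - (-1316/3 + (-178)**2 - 268/3*(-178)) = (21410 - 11530) - (-1316/3 + 31684 + 47704/3) = 9880 - 1*141440/3 = 9880 - 141440/3 = -111800/3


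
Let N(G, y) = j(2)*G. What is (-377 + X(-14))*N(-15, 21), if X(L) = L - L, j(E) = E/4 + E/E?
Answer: 16965/2 ≈ 8482.5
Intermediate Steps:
j(E) = 1 + E/4 (j(E) = E*(1/4) + 1 = E/4 + 1 = 1 + E/4)
X(L) = 0
N(G, y) = 3*G/2 (N(G, y) = (1 + (1/4)*2)*G = (1 + 1/2)*G = 3*G/2)
(-377 + X(-14))*N(-15, 21) = (-377 + 0)*((3/2)*(-15)) = -377*(-45/2) = 16965/2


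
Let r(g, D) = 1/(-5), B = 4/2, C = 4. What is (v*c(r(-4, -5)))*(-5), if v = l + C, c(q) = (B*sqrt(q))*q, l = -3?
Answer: 2*I*sqrt(5)/5 ≈ 0.89443*I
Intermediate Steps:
B = 2 (B = 4*(1/2) = 2)
r(g, D) = -1/5
c(q) = 2*q**(3/2) (c(q) = (2*sqrt(q))*q = 2*q**(3/2))
v = 1 (v = -3 + 4 = 1)
(v*c(r(-4, -5)))*(-5) = (1*(2*(-1/5)**(3/2)))*(-5) = (1*(2*(-I*sqrt(5)/25)))*(-5) = (1*(-2*I*sqrt(5)/25))*(-5) = -2*I*sqrt(5)/25*(-5) = 2*I*sqrt(5)/5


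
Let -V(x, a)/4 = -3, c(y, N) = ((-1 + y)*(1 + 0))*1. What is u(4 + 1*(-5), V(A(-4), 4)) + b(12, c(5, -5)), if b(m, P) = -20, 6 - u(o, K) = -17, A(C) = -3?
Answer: 3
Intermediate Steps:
c(y, N) = -1 + y (c(y, N) = ((-1 + y)*1)*1 = (-1 + y)*1 = -1 + y)
V(x, a) = 12 (V(x, a) = -4*(-3) = 12)
u(o, K) = 23 (u(o, K) = 6 - 1*(-17) = 6 + 17 = 23)
u(4 + 1*(-5), V(A(-4), 4)) + b(12, c(5, -5)) = 23 - 20 = 3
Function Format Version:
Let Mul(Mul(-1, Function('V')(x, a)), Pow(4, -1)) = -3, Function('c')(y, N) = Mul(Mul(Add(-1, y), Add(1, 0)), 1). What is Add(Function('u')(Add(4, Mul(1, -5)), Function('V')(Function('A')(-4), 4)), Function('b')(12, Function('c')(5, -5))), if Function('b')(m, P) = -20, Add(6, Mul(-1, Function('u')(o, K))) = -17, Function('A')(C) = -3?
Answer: 3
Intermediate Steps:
Function('c')(y, N) = Add(-1, y) (Function('c')(y, N) = Mul(Mul(Add(-1, y), 1), 1) = Mul(Add(-1, y), 1) = Add(-1, y))
Function('V')(x, a) = 12 (Function('V')(x, a) = Mul(-4, -3) = 12)
Function('u')(o, K) = 23 (Function('u')(o, K) = Add(6, Mul(-1, -17)) = Add(6, 17) = 23)
Add(Function('u')(Add(4, Mul(1, -5)), Function('V')(Function('A')(-4), 4)), Function('b')(12, Function('c')(5, -5))) = Add(23, -20) = 3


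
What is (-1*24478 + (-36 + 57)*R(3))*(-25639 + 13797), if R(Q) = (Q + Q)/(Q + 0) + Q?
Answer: 288625066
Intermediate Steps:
R(Q) = 2 + Q (R(Q) = (2*Q)/Q + Q = 2 + Q)
(-1*24478 + (-36 + 57)*R(3))*(-25639 + 13797) = (-1*24478 + (-36 + 57)*(2 + 3))*(-25639 + 13797) = (-24478 + 21*5)*(-11842) = (-24478 + 105)*(-11842) = -24373*(-11842) = 288625066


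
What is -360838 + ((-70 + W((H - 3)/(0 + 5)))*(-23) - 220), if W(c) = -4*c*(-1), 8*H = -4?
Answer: -1796918/5 ≈ -3.5938e+5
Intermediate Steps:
H = -½ (H = (⅛)*(-4) = -½ ≈ -0.50000)
W(c) = 4*c
-360838 + ((-70 + W((H - 3)/(0 + 5)))*(-23) - 220) = -360838 + ((-70 + 4*((-½ - 3)/(0 + 5)))*(-23) - 220) = -360838 + ((-70 + 4*(-7/2/5))*(-23) - 220) = -360838 + ((-70 + 4*(-7/2*⅕))*(-23) - 220) = -360838 + ((-70 + 4*(-7/10))*(-23) - 220) = -360838 + ((-70 - 14/5)*(-23) - 220) = -360838 + (-364/5*(-23) - 220) = -360838 + (8372/5 - 220) = -360838 + 7272/5 = -1796918/5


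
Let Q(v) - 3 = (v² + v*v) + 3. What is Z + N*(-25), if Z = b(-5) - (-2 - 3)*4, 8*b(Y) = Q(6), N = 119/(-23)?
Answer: 14637/92 ≈ 159.10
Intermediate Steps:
N = -119/23 (N = 119*(-1/23) = -119/23 ≈ -5.1739)
Q(v) = 6 + 2*v² (Q(v) = 3 + ((v² + v*v) + 3) = 3 + ((v² + v²) + 3) = 3 + (2*v² + 3) = 3 + (3 + 2*v²) = 6 + 2*v²)
b(Y) = 39/4 (b(Y) = (6 + 2*6²)/8 = (6 + 2*36)/8 = (6 + 72)/8 = (⅛)*78 = 39/4)
Z = 119/4 (Z = 39/4 - (-2 - 3)*4 = 39/4 - (-5)*4 = 39/4 - 1*(-20) = 39/4 + 20 = 119/4 ≈ 29.750)
Z + N*(-25) = 119/4 - 119/23*(-25) = 119/4 + 2975/23 = 14637/92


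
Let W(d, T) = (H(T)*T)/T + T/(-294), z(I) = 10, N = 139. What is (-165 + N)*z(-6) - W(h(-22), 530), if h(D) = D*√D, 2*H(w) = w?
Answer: -76910/147 ≈ -523.20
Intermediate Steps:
H(w) = w/2
h(D) = D^(3/2)
W(d, T) = 73*T/147 (W(d, T) = ((T/2)*T)/T + T/(-294) = (T²/2)/T + T*(-1/294) = T/2 - T/294 = 73*T/147)
(-165 + N)*z(-6) - W(h(-22), 530) = (-165 + 139)*10 - 73*530/147 = -26*10 - 1*38690/147 = -260 - 38690/147 = -76910/147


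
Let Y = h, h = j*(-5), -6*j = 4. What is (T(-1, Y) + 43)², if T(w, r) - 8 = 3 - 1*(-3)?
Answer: 3249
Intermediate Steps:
j = -⅔ (j = -⅙*4 = -⅔ ≈ -0.66667)
h = 10/3 (h = -⅔*(-5) = 10/3 ≈ 3.3333)
Y = 10/3 ≈ 3.3333
T(w, r) = 14 (T(w, r) = 8 + (3 - 1*(-3)) = 8 + (3 + 3) = 8 + 6 = 14)
(T(-1, Y) + 43)² = (14 + 43)² = 57² = 3249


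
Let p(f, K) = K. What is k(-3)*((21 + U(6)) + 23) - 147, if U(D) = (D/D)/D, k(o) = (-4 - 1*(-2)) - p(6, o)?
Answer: -617/6 ≈ -102.83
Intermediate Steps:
k(o) = -2 - o (k(o) = (-4 - 1*(-2)) - o = (-4 + 2) - o = -2 - o)
U(D) = 1/D
k(-3)*((21 + U(6)) + 23) - 147 = (-2 - 1*(-3))*((21 + 1/6) + 23) - 147 = (-2 + 3)*((21 + ⅙) + 23) - 147 = 1*(127/6 + 23) - 147 = 1*(265/6) - 147 = 265/6 - 147 = -617/6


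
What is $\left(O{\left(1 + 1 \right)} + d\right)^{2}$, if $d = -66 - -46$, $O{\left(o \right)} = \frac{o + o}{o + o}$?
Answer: $361$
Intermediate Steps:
$O{\left(o \right)} = 1$ ($O{\left(o \right)} = \frac{2 o}{2 o} = 2 o \frac{1}{2 o} = 1$)
$d = -20$ ($d = -66 + 46 = -20$)
$\left(O{\left(1 + 1 \right)} + d\right)^{2} = \left(1 - 20\right)^{2} = \left(-19\right)^{2} = 361$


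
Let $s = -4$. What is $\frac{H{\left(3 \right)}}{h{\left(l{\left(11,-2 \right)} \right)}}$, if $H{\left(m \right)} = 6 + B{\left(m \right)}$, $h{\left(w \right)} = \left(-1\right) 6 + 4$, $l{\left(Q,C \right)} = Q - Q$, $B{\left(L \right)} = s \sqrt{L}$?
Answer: $-3 + 2 \sqrt{3} \approx 0.4641$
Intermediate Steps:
$B{\left(L \right)} = - 4 \sqrt{L}$
$l{\left(Q,C \right)} = 0$
$h{\left(w \right)} = -2$ ($h{\left(w \right)} = -6 + 4 = -2$)
$H{\left(m \right)} = 6 - 4 \sqrt{m}$
$\frac{H{\left(3 \right)}}{h{\left(l{\left(11,-2 \right)} \right)}} = \frac{6 - 4 \sqrt{3}}{-2} = \left(6 - 4 \sqrt{3}\right) \left(- \frac{1}{2}\right) = -3 + 2 \sqrt{3}$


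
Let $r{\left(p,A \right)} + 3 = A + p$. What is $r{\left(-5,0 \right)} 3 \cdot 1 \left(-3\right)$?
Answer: $72$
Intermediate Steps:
$r{\left(p,A \right)} = -3 + A + p$ ($r{\left(p,A \right)} = -3 + \left(A + p\right) = -3 + A + p$)
$r{\left(-5,0 \right)} 3 \cdot 1 \left(-3\right) = \left(-3 + 0 - 5\right) 3 \cdot 1 \left(-3\right) = - 8 \cdot 3 \left(-3\right) = \left(-8\right) \left(-9\right) = 72$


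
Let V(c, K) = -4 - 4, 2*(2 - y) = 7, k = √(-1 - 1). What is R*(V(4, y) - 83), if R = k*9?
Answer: -819*I*√2 ≈ -1158.2*I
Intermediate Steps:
k = I*√2 (k = √(-2) = I*√2 ≈ 1.4142*I)
y = -3/2 (y = 2 - ½*7 = 2 - 7/2 = -3/2 ≈ -1.5000)
V(c, K) = -8
R = 9*I*√2 (R = (I*√2)*9 = 9*I*√2 ≈ 12.728*I)
R*(V(4, y) - 83) = (9*I*√2)*(-8 - 83) = (9*I*√2)*(-91) = -819*I*√2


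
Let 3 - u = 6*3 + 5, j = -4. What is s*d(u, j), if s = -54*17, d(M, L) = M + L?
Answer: 22032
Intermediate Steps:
u = -20 (u = 3 - (6*3 + 5) = 3 - (18 + 5) = 3 - 1*23 = 3 - 23 = -20)
d(M, L) = L + M
s = -918
s*d(u, j) = -918*(-4 - 20) = -918*(-24) = 22032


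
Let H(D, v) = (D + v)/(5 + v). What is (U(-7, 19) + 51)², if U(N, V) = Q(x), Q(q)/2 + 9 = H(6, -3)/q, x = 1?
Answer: 1296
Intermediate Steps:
H(D, v) = (D + v)/(5 + v)
Q(q) = -18 + 3/q (Q(q) = -18 + 2*(((6 - 3)/(5 - 3))/q) = -18 + 2*((3/2)/q) = -18 + 2*(((½)*3)/q) = -18 + 2*(3/(2*q)) = -18 + 3/q)
U(N, V) = -15 (U(N, V) = -18 + 3/1 = -18 + 3*1 = -18 + 3 = -15)
(U(-7, 19) + 51)² = (-15 + 51)² = 36² = 1296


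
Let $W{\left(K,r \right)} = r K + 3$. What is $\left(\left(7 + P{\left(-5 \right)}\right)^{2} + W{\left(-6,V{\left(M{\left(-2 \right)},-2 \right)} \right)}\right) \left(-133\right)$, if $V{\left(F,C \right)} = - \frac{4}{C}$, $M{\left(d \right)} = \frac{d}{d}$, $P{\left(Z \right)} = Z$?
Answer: $665$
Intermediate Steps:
$M{\left(d \right)} = 1$
$W{\left(K,r \right)} = 3 + K r$ ($W{\left(K,r \right)} = K r + 3 = 3 + K r$)
$\left(\left(7 + P{\left(-5 \right)}\right)^{2} + W{\left(-6,V{\left(M{\left(-2 \right)},-2 \right)} \right)}\right) \left(-133\right) = \left(\left(7 - 5\right)^{2} + \left(3 - 6 \left(- \frac{4}{-2}\right)\right)\right) \left(-133\right) = \left(2^{2} + \left(3 - 6 \left(\left(-4\right) \left(- \frac{1}{2}\right)\right)\right)\right) \left(-133\right) = \left(4 + \left(3 - 12\right)\right) \left(-133\right) = \left(4 - 9\right) \left(-133\right) = \left(-5\right) \left(-133\right) = 665$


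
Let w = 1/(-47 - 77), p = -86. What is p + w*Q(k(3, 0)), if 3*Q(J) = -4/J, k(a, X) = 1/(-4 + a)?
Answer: -7999/93 ≈ -86.011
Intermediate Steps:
Q(J) = -4/(3*J) (Q(J) = (-4/J)/3 = -4/(3*J))
w = -1/124 (w = 1/(-124) = -1/124 ≈ -0.0080645)
p + w*Q(k(3, 0)) = -86 - (-1)/(93*(1/(-4 + 3))) = -86 - (-1)/(93*(1/(-1))) = -86 - (-1)/(93*(-1)) = -86 - (-1)*(-1)/93 = -86 - 1/124*4/3 = -86 - 1/93 = -7999/93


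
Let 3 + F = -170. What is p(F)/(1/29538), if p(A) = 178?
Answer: 5257764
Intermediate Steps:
F = -173 (F = -3 - 170 = -173)
p(F)/(1/29538) = 178/(1/29538) = 178*29538 = 5257764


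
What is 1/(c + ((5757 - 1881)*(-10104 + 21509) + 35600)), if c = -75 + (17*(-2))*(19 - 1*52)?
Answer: 1/44242427 ≈ 2.2603e-8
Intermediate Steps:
c = 1047 (c = -75 - 34*(19 - 52) = -75 - 34*(-33) = -75 + 1122 = 1047)
1/(c + ((5757 - 1881)*(-10104 + 21509) + 35600)) = 1/(1047 + ((5757 - 1881)*(-10104 + 21509) + 35600)) = 1/(1047 + (3876*11405 + 35600)) = 1/(1047 + (44205780 + 35600)) = 1/(1047 + 44241380) = 1/44242427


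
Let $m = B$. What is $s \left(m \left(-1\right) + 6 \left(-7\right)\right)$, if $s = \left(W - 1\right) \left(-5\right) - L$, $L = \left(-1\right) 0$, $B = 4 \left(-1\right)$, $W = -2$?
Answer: $-570$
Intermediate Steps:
$B = -4$
$m = -4$
$L = 0$
$s = 15$ ($s = \left(-2 - 1\right) \left(-5\right) - 0 = \left(-3\right) \left(-5\right) + 0 = 15 + 0 = 15$)
$s \left(m \left(-1\right) + 6 \left(-7\right)\right) = 15 \left(\left(-4\right) \left(-1\right) + 6 \left(-7\right)\right) = 15 \left(4 - 42\right) = 15 \left(-38\right) = -570$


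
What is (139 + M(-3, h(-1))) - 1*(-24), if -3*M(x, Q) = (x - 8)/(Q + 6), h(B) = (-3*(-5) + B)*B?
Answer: 3901/24 ≈ 162.54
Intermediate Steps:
h(B) = B*(15 + B) (h(B) = (15 + B)*B = B*(15 + B))
M(x, Q) = -(-8 + x)/(3*(6 + Q)) (M(x, Q) = -(x - 8)/(3*(Q + 6)) = -(-8 + x)/(3*(6 + Q)))
(139 + M(-3, h(-1))) - 1*(-24) = (139 + (8 - 1*(-3))/(3*(6 - (15 - 1)))) - 1*(-24) = (139 + (8 + 3)/(3*(6 - 1*14))) + 24 = (139 + (⅓)*11/(6 - 14)) + 24 = (139 + (⅓)*11/(-8)) + 24 = (139 + (⅓)*(-⅛)*11) + 24 = (139 - 11/24) + 24 = 3325/24 + 24 = 3901/24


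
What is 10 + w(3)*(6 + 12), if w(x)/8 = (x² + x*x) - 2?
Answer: 2314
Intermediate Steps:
w(x) = -16 + 16*x² (w(x) = 8*((x² + x*x) - 2) = 8*((x² + x²) - 2) = 8*(2*x² - 2) = 8*(-2 + 2*x²) = -16 + 16*x²)
10 + w(3)*(6 + 12) = 10 + (-16 + 16*3²)*(6 + 12) = 10 + (-16 + 16*9)*18 = 10 + (-16 + 144)*18 = 10 + 128*18 = 10 + 2304 = 2314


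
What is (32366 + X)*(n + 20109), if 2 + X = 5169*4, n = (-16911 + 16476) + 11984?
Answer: 1679140320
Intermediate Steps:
n = 11549 (n = -435 + 11984 = 11549)
X = 20674 (X = -2 + 5169*4 = -2 + 20676 = 20674)
(32366 + X)*(n + 20109) = (32366 + 20674)*(11549 + 20109) = 53040*31658 = 1679140320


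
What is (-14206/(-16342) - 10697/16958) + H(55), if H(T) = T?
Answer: 7654057477/138563818 ≈ 55.239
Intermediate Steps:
(-14206/(-16342) - 10697/16958) + H(55) = (-14206/(-16342) - 10697/16958) + 55 = (-14206*(-1/16342) - 10697*1/16958) + 55 = (7103/8171 - 10697/16958) + 55 = 33047487/138563818 + 55 = 7654057477/138563818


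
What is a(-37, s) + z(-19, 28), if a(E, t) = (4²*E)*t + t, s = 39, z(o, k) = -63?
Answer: -23112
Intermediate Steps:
a(E, t) = t + 16*E*t (a(E, t) = (16*E)*t + t = 16*E*t + t = t + 16*E*t)
a(-37, s) + z(-19, 28) = 39*(1 + 16*(-37)) - 63 = 39*(1 - 592) - 63 = 39*(-591) - 63 = -23049 - 63 = -23112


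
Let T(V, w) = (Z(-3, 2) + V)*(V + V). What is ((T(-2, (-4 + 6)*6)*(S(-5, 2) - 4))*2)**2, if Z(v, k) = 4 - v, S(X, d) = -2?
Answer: 57600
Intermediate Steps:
T(V, w) = 2*V*(7 + V) (T(V, w) = ((4 - 1*(-3)) + V)*(V + V) = ((4 + 3) + V)*(2*V) = (7 + V)*(2*V) = 2*V*(7 + V))
((T(-2, (-4 + 6)*6)*(S(-5, 2) - 4))*2)**2 = (((2*(-2)*(7 - 2))*(-2 - 4))*2)**2 = (((2*(-2)*5)*(-6))*2)**2 = (-20*(-6)*2)**2 = (120*2)**2 = 240**2 = 57600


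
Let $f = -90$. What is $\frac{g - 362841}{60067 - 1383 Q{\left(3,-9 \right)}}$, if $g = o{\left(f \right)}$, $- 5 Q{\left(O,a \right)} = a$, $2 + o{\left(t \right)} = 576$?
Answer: $- \frac{1811335}{287888} \approx -6.2918$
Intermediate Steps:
$o{\left(t \right)} = 574$ ($o{\left(t \right)} = -2 + 576 = 574$)
$Q{\left(O,a \right)} = - \frac{a}{5}$
$g = 574$
$\frac{g - 362841}{60067 - 1383 Q{\left(3,-9 \right)}} = \frac{574 - 362841}{60067 - 1383 \left(\left(- \frac{1}{5}\right) \left(-9\right)\right)} = - \frac{362267}{60067 - \frac{12447}{5}} = - \frac{362267}{\frac{287888}{5}} = \left(-362267\right) \frac{5}{287888} = - \frac{1811335}{287888}$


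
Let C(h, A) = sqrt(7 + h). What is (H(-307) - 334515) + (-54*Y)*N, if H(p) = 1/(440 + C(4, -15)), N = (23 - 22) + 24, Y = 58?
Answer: -7265131145/17599 - sqrt(11)/193589 ≈ -4.1282e+5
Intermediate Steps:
N = 25 (N = 1 + 24 = 25)
H(p) = 1/(440 + sqrt(11)) (H(p) = 1/(440 + sqrt(7 + 4)) = 1/(440 + sqrt(11)))
(H(-307) - 334515) + (-54*Y)*N = ((40/17599 - sqrt(11)/193589) - 334515) - 54*58*25 = (-5887129445/17599 - sqrt(11)/193589) - 3132*25 = (-5887129445/17599 - sqrt(11)/193589) - 78300 = -7265131145/17599 - sqrt(11)/193589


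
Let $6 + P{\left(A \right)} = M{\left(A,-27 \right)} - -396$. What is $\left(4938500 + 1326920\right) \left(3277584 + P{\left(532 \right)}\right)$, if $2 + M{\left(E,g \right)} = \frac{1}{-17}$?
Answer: $\frac{349143806314660}{17} \approx 2.0538 \cdot 10^{13}$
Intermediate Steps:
$M{\left(E,g \right)} = - \frac{35}{17}$ ($M{\left(E,g \right)} = -2 + \frac{1}{-17} = -2 - \frac{1}{17} = - \frac{35}{17}$)
$P{\left(A \right)} = \frac{6595}{17}$ ($P{\left(A \right)} = -6 - - \frac{6697}{17} = -6 + \left(- \frac{35}{17} + 396\right) = -6 + \frac{6697}{17} = \frac{6595}{17}$)
$\left(4938500 + 1326920\right) \left(3277584 + P{\left(532 \right)}\right) = \left(4938500 + 1326920\right) \left(3277584 + \frac{6595}{17}\right) = 6265420 \cdot \frac{55725523}{17} = \frac{349143806314660}{17}$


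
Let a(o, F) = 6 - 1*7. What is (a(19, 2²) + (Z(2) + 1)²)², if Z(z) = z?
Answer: 64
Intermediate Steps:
a(o, F) = -1 (a(o, F) = 6 - 7 = -1)
(a(19, 2²) + (Z(2) + 1)²)² = (-1 + (2 + 1)²)² = (-1 + 3²)² = (-1 + 9)² = 8² = 64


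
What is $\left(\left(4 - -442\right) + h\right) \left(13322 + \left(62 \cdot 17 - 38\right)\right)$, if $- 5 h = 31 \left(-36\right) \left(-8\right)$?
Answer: $- \frac{96035924}{5} \approx -1.9207 \cdot 10^{7}$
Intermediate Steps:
$h = - \frac{8928}{5}$ ($h = - \frac{31 \left(-36\right) \left(-8\right)}{5} = - \frac{\left(-1116\right) \left(-8\right)}{5} = \left(- \frac{1}{5}\right) 8928 = - \frac{8928}{5} \approx -1785.6$)
$\left(\left(4 - -442\right) + h\right) \left(13322 + \left(62 \cdot 17 - 38\right)\right) = \left(\left(4 - -442\right) - \frac{8928}{5}\right) \left(13322 + \left(62 \cdot 17 - 38\right)\right) = \left(\left(4 + 442\right) - \frac{8928}{5}\right) \left(13322 + \left(1054 - 38\right)\right) = \left(446 - \frac{8928}{5}\right) \left(13322 + 1016\right) = \left(- \frac{6698}{5}\right) 14338 = - \frac{96035924}{5}$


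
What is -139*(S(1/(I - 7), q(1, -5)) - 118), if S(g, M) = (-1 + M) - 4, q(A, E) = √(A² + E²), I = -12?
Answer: 17097 - 139*√26 ≈ 16388.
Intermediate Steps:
S(g, M) = -5 + M
-139*(S(1/(I - 7), q(1, -5)) - 118) = -139*((-5 + √(1² + (-5)²)) - 118) = -139*((-5 + √(1 + 25)) - 118) = -139*((-5 + √26) - 118) = -139*(-123 + √26) = 17097 - 139*√26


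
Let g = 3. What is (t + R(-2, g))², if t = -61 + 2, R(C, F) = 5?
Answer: 2916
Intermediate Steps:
t = -59
(t + R(-2, g))² = (-59 + 5)² = (-54)² = 2916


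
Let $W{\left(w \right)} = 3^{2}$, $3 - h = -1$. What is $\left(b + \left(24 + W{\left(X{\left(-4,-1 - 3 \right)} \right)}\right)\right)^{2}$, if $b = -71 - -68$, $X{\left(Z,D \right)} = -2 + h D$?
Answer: $900$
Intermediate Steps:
$h = 4$ ($h = 3 - -1 = 3 + 1 = 4$)
$X{\left(Z,D \right)} = -2 + 4 D$
$W{\left(w \right)} = 9$
$b = -3$ ($b = -71 + 68 = -3$)
$\left(b + \left(24 + W{\left(X{\left(-4,-1 - 3 \right)} \right)}\right)\right)^{2} = \left(-3 + \left(24 + 9\right)\right)^{2} = \left(-3 + 33\right)^{2} = 30^{2} = 900$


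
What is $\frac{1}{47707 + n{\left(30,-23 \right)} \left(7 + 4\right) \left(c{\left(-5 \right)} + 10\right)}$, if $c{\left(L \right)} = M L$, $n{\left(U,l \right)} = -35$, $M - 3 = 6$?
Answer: $\frac{1}{61182} \approx 1.6345 \cdot 10^{-5}$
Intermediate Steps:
$M = 9$ ($M = 3 + 6 = 9$)
$c{\left(L \right)} = 9 L$
$\frac{1}{47707 + n{\left(30,-23 \right)} \left(7 + 4\right) \left(c{\left(-5 \right)} + 10\right)} = \frac{1}{47707 - 35 \left(7 + 4\right) \left(9 \left(-5\right) + 10\right)} = \frac{1}{47707 - 35 \cdot 11 \left(-45 + 10\right)} = \frac{1}{47707 - 35 \cdot 11 \left(-35\right)} = \frac{1}{47707 - -13475} = \frac{1}{47707 + 13475} = \frac{1}{61182}$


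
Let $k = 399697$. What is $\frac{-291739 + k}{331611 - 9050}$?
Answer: $\frac{107958}{322561} \approx 0.33469$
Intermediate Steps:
$\frac{-291739 + k}{331611 - 9050} = \frac{-291739 + 399697}{331611 - 9050} = \frac{107958}{322561}$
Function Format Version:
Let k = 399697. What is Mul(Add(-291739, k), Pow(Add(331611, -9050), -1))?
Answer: Rational(107958, 322561) ≈ 0.33469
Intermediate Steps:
Mul(Add(-291739, k), Pow(Add(331611, -9050), -1)) = Mul(Add(-291739, 399697), Pow(Add(331611, -9050), -1)) = Mul(107958, Pow(322561, -1)) = Mul(107958, Rational(1, 322561)) = Rational(107958, 322561)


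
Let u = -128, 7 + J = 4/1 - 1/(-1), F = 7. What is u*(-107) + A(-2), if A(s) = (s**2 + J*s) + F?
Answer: 13711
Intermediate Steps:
J = -2 (J = -7 + (4/1 - 1/(-1)) = -7 + (4*1 - 1*(-1)) = -7 + (4 + 1) = -7 + 5 = -2)
A(s) = 7 + s**2 - 2*s (A(s) = (s**2 - 2*s) + 7 = 7 + s**2 - 2*s)
u*(-107) + A(-2) = -128*(-107) + (7 + (-2)**2 - 2*(-2)) = 13696 + (7 + 4 + 4) = 13696 + 15 = 13711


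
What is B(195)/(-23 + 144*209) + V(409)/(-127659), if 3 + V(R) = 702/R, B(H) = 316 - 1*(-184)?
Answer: 1243907325/74770830703 ≈ 0.016636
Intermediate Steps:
B(H) = 500 (B(H) = 316 + 184 = 500)
V(R) = -3 + 702/R
B(195)/(-23 + 144*209) + V(409)/(-127659) = 500/(-23 + 144*209) + (-3 + 702/409)/(-127659) = 500/(-23 + 30096) + (-3 + 702*(1/409))*(-1/127659) = 500/30073 + (-3 + 702/409)*(-1/127659) = 500*(1/30073) - 525/409*(-1/127659) = 500/30073 + 25/2486311 = 1243907325/74770830703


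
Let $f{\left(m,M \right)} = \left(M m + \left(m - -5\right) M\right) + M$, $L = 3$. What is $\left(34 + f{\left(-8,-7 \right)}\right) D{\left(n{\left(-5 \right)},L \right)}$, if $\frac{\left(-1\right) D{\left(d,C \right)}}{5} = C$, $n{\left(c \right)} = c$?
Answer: $-1560$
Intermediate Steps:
$D{\left(d,C \right)} = - 5 C$
$f{\left(m,M \right)} = M + M m + M \left(5 + m\right)$ ($f{\left(m,M \right)} = \left(M m + \left(m + 5\right) M\right) + M = \left(M m + \left(5 + m\right) M\right) + M = \left(M m + M \left(5 + m\right)\right) + M = M + M m + M \left(5 + m\right)$)
$\left(34 + f{\left(-8,-7 \right)}\right) D{\left(n{\left(-5 \right)},L \right)} = \left(34 + 2 \left(-7\right) \left(3 - 8\right)\right) \left(\left(-5\right) 3\right) = \left(34 + 2 \left(-7\right) \left(-5\right)\right) \left(-15\right) = \left(34 + 70\right) \left(-15\right) = 104 \left(-15\right) = -1560$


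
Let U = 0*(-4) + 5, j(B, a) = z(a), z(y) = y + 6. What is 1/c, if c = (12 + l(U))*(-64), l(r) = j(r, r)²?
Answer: -1/8512 ≈ -0.00011748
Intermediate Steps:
z(y) = 6 + y
j(B, a) = 6 + a
U = 5 (U = 0 + 5 = 5)
l(r) = (6 + r)²
c = -8512 (c = (12 + (6 + 5)²)*(-64) = (12 + 11²)*(-64) = (12 + 121)*(-64) = 133*(-64) = -8512)
1/c = 1/(-8512) = -1/8512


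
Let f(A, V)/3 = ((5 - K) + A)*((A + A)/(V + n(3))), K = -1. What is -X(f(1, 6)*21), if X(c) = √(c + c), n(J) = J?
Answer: -14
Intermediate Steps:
f(A, V) = 6*A*(6 + A)/(3 + V) (f(A, V) = 3*(((5 - 1*(-1)) + A)*((A + A)/(V + 3))) = 3*(((5 + 1) + A)*((2*A)/(3 + V))) = 3*((6 + A)*(2*A/(3 + V))) = 3*(2*A*(6 + A)/(3 + V)) = 6*A*(6 + A)/(3 + V))
X(c) = √2*√c (X(c) = √(2*c) = √2*√c)
-X(f(1, 6)*21) = -√2*√((6*1*(6 + 1)/(3 + 6))*21) = -√2*√((6*1*7/9)*21) = -√2*√((6*1*(⅑)*7)*21) = -√2*√((14/3)*21) = -√2*√98 = -√2*7*√2 = -1*14 = -14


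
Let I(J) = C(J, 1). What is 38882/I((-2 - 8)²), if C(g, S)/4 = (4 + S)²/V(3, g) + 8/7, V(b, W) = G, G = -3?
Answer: -408261/302 ≈ -1351.9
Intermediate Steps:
V(b, W) = -3
C(g, S) = 32/7 - 4*(4 + S)²/3 (C(g, S) = 4*((4 + S)²/(-3) + 8/7) = 4*((4 + S)²*(-⅓) + 8*(⅐)) = 4*(-(4 + S)²/3 + 8/7) = 4*(8/7 - (4 + S)²/3) = 32/7 - 4*(4 + S)²/3)
I(J) = -604/21 (I(J) = 32/7 - 4*(4 + 1)²/3 = 32/7 - 4/3*5² = 32/7 - 4/3*25 = 32/7 - 100/3 = -604/21)
38882/I((-2 - 8)²) = 38882/(-604/21) = 38882*(-21/604) = -408261/302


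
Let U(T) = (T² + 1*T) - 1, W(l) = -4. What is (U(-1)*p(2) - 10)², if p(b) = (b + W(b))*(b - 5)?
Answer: 256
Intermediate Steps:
U(T) = -1 + T + T² (U(T) = (T² + T) - 1 = (T + T²) - 1 = -1 + T + T²)
p(b) = (-5 + b)*(-4 + b) (p(b) = (b - 4)*(b - 5) = (-4 + b)*(-5 + b) = (-5 + b)*(-4 + b))
(U(-1)*p(2) - 10)² = ((-1 - 1 + (-1)²)*(20 + 2² - 9*2) - 10)² = ((-1 - 1 + 1)*(20 + 4 - 18) - 10)² = (-1*6 - 10)² = (-6 - 10)² = (-16)² = 256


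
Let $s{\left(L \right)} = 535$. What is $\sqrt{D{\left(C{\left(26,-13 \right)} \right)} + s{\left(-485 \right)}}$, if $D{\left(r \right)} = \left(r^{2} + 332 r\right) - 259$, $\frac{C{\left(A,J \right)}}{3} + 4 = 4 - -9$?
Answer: $\sqrt{9969} \approx 99.845$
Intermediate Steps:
$C{\left(A,J \right)} = 27$ ($C{\left(A,J \right)} = -12 + 3 \left(4 - -9\right) = -12 + 3 \left(4 + 9\right) = -12 + 3 \cdot 13 = -12 + 39 = 27$)
$D{\left(r \right)} = -259 + r^{2} + 332 r$
$\sqrt{D{\left(C{\left(26,-13 \right)} \right)} + s{\left(-485 \right)}} = \sqrt{\left(-259 + 27^{2} + 332 \cdot 27\right) + 535} = \sqrt{\left(-259 + 729 + 8964\right) + 535} = \sqrt{9434 + 535} = \sqrt{9969}$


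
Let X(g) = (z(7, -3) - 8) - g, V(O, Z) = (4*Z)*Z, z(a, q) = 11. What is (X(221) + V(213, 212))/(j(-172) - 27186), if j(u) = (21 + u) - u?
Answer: -179558/27165 ≈ -6.6099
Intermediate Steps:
V(O, Z) = 4*Z²
j(u) = 21
X(g) = 3 - g (X(g) = (11 - 8) - g = 3 - g)
(X(221) + V(213, 212))/(j(-172) - 27186) = ((3 - 1*221) + 4*212²)/(21 - 27186) = ((3 - 221) + 4*44944)/(-27165) = (-218 + 179776)*(-1/27165) = 179558*(-1/27165) = -179558/27165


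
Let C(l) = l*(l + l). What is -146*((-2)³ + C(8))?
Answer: -17520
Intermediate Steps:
C(l) = 2*l² (C(l) = l*(2*l) = 2*l²)
-146*((-2)³ + C(8)) = -146*((-2)³ + 2*8²) = -146*(-8 + 2*64) = -146*(-8 + 128) = -146*120 = -17520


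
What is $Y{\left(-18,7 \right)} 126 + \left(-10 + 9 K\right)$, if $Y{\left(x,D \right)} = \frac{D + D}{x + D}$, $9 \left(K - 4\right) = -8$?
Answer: $- \frac{1566}{11} \approx -142.36$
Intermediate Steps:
$K = \frac{28}{9}$ ($K = 4 + \frac{1}{9} \left(-8\right) = 4 - \frac{8}{9} = \frac{28}{9} \approx 3.1111$)
$Y{\left(x,D \right)} = \frac{2 D}{D + x}$
$Y{\left(-18,7 \right)} 126 + \left(-10 + 9 K\right) = 2 \cdot 7 \frac{1}{7 - 18} \cdot 126 + \left(-10 + 9 \cdot \frac{28}{9}\right) = 2 \cdot 7 \frac{1}{-11} \cdot 126 + \left(-10 + 28\right) = 2 \cdot 7 \left(- \frac{1}{11}\right) 126 + 18 = \left(- \frac{14}{11}\right) 126 + 18 = - \frac{1764}{11} + 18 = - \frac{1566}{11}$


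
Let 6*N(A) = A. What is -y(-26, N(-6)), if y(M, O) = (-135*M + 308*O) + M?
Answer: -3176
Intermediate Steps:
N(A) = A/6
y(M, O) = -134*M + 308*O
-y(-26, N(-6)) = -(-134*(-26) + 308*((1/6)*(-6))) = -(3484 + 308*(-1)) = -(3484 - 308) = -1*3176 = -3176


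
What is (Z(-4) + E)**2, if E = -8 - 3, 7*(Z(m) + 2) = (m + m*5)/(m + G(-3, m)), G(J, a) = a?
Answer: 7744/49 ≈ 158.04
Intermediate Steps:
Z(m) = -11/7 (Z(m) = -2 + ((m + m*5)/(m + m))/7 = -2 + ((m + 5*m)/((2*m)))/7 = -2 + ((6*m)*(1/(2*m)))/7 = -2 + (1/7)*3 = -2 + 3/7 = -11/7)
E = -11
(Z(-4) + E)**2 = (-11/7 - 11)**2 = (-88/7)**2 = 7744/49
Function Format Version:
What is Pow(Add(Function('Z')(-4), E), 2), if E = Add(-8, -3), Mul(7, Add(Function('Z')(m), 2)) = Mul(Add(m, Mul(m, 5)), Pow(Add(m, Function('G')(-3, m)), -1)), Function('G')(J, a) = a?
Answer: Rational(7744, 49) ≈ 158.04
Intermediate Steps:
Function('Z')(m) = Rational(-11, 7) (Function('Z')(m) = Add(-2, Mul(Rational(1, 7), Mul(Add(m, Mul(m, 5)), Pow(Add(m, m), -1)))) = Add(-2, Mul(Rational(1, 7), Mul(Add(m, Mul(5, m)), Pow(Mul(2, m), -1)))) = Add(-2, Mul(Rational(1, 7), Mul(Mul(6, m), Mul(Rational(1, 2), Pow(m, -1))))) = Add(-2, Mul(Rational(1, 7), 3)) = Add(-2, Rational(3, 7)) = Rational(-11, 7))
E = -11
Pow(Add(Function('Z')(-4), E), 2) = Pow(Add(Rational(-11, 7), -11), 2) = Pow(Rational(-88, 7), 2) = Rational(7744, 49)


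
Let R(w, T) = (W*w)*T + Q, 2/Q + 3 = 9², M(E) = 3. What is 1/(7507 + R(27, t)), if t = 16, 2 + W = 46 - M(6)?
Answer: 39/983542 ≈ 3.9653e-5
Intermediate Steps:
Q = 1/39 (Q = 2/(-3 + 9²) = 2/(-3 + 81) = 2/78 = 2*(1/78) = 1/39 ≈ 0.025641)
W = 41 (W = -2 + (46 - 1*3) = -2 + (46 - 3) = -2 + 43 = 41)
R(w, T) = 1/39 + 41*T*w (R(w, T) = (41*w)*T + 1/39 = 41*T*w + 1/39 = 1/39 + 41*T*w)
1/(7507 + R(27, t)) = 1/(7507 + (1/39 + 41*16*27)) = 1/(7507 + (1/39 + 17712)) = 1/(7507 + 690769/39) = 1/(983542/39) = 39/983542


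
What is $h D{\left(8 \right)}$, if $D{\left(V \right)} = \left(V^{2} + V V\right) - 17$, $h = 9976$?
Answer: $1107336$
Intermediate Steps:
$D{\left(V \right)} = -17 + 2 V^{2}$ ($D{\left(V \right)} = \left(V^{2} + V^{2}\right) - 17 = 2 V^{2} - 17 = -17 + 2 V^{2}$)
$h D{\left(8 \right)} = 9976 \left(-17 + 2 \cdot 8^{2}\right) = 9976 \left(-17 + 2 \cdot 64\right) = 9976 \left(-17 + 128\right) = 9976 \cdot 111 = 1107336$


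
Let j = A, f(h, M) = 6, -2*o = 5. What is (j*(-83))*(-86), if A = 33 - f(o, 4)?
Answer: 192726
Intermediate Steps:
o = -5/2 (o = -1/2*5 = -5/2 ≈ -2.5000)
A = 27 (A = 33 - 1*6 = 33 - 6 = 27)
j = 27
(j*(-83))*(-86) = (27*(-83))*(-86) = -2241*(-86) = 192726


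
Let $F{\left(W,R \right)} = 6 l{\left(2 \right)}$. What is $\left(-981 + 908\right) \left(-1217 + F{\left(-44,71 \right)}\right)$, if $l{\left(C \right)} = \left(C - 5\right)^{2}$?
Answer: $84899$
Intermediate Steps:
$l{\left(C \right)} = \left(-5 + C\right)^{2}$
$F{\left(W,R \right)} = 54$ ($F{\left(W,R \right)} = 6 \left(-5 + 2\right)^{2} = 6 \left(-3\right)^{2} = 6 \cdot 9 = 54$)
$\left(-981 + 908\right) \left(-1217 + F{\left(-44,71 \right)}\right) = \left(-981 + 908\right) \left(-1217 + 54\right) = \left(-73\right) \left(-1163\right) = 84899$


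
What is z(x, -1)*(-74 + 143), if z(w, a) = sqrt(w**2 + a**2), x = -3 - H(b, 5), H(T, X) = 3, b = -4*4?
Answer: 69*sqrt(37) ≈ 419.71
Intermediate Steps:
b = -16
x = -6 (x = -3 - 1*3 = -3 - 3 = -6)
z(w, a) = sqrt(a**2 + w**2)
z(x, -1)*(-74 + 143) = sqrt((-1)**2 + (-6)**2)*(-74 + 143) = sqrt(1 + 36)*69 = sqrt(37)*69 = 69*sqrt(37)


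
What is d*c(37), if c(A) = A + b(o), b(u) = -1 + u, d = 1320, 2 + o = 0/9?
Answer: 44880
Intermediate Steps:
o = -2 (o = -2 + 0/9 = -2 + 0*(⅑) = -2 + 0 = -2)
c(A) = -3 + A (c(A) = A + (-1 - 2) = A - 3 = -3 + A)
d*c(37) = 1320*(-3 + 37) = 1320*34 = 44880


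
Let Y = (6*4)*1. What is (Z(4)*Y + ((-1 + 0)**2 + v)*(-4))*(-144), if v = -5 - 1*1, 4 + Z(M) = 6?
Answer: -9792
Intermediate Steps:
Z(M) = 2 (Z(M) = -4 + 6 = 2)
v = -6 (v = -5 - 1 = -6)
Y = 24 (Y = 24*1 = 24)
(Z(4)*Y + ((-1 + 0)**2 + v)*(-4))*(-144) = (2*24 + ((-1 + 0)**2 - 6)*(-4))*(-144) = (48 + ((-1)**2 - 6)*(-4))*(-144) = (48 + (1 - 6)*(-4))*(-144) = (48 - 5*(-4))*(-144) = (48 + 20)*(-144) = 68*(-144) = -9792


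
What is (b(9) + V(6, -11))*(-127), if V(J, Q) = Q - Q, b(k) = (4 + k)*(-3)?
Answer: 4953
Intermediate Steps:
b(k) = -12 - 3*k
V(J, Q) = 0
(b(9) + V(6, -11))*(-127) = ((-12 - 3*9) + 0)*(-127) = ((-12 - 27) + 0)*(-127) = (-39 + 0)*(-127) = -39*(-127) = 4953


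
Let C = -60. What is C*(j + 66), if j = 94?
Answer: -9600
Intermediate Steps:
C*(j + 66) = -60*(94 + 66) = -60*160 = -9600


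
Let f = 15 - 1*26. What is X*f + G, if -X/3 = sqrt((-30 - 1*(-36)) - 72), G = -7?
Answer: -7 + 33*I*sqrt(66) ≈ -7.0 + 268.09*I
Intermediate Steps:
f = -11 (f = 15 - 26 = -11)
X = -3*I*sqrt(66) (X = -3*sqrt((-30 - 1*(-36)) - 72) = -3*sqrt((-30 + 36) - 72) = -3*sqrt(6 - 72) = -3*I*sqrt(66) ≈ -24.372*I)
X*f + G = -3*I*sqrt(66)*(-11) - 7 = 33*I*sqrt(66) - 7 = -7 + 33*I*sqrt(66)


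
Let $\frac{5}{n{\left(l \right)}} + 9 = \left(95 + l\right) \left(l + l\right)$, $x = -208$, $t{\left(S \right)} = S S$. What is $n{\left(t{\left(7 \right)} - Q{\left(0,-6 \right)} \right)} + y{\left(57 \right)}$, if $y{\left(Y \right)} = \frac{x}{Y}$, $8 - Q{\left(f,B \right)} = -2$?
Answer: $- \frac{723953}{198417} \approx -3.6486$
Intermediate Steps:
$Q{\left(f,B \right)} = 10$ ($Q{\left(f,B \right)} = 8 - -2 = 8 + 2 = 10$)
$t{\left(S \right)} = S^{2}$
$y{\left(Y \right)} = - \frac{208}{Y}$
$n{\left(l \right)} = \frac{5}{-9 + 2 l \left(95 + l\right)}$ ($n{\left(l \right)} = \frac{5}{-9 + \left(95 + l\right) \left(l + l\right)} = \frac{5}{-9 + \left(95 + l\right) 2 l} = \frac{5}{-9 + 2 l \left(95 + l\right)}$)
$n{\left(t{\left(7 \right)} - Q{\left(0,-6 \right)} \right)} + y{\left(57 \right)} = \frac{5}{-9 + 2 \left(7^{2} - 10\right)^{2} + 190 \left(7^{2} - 10\right)} - \frac{208}{57} = \frac{5}{-9 + 2 \left(49 - 10\right)^{2} + 190 \left(49 - 10\right)} - \frac{208}{57} = \frac{5}{-9 + 2 \cdot 39^{2} + 190 \cdot 39} - \frac{208}{57} = \frac{5}{-9 + 2 \cdot 1521 + 7410} - \frac{208}{57} = \frac{5}{-9 + 3042 + 7410} - \frac{208}{57} = \frac{5}{10443} - \frac{208}{57} = - \frac{723953}{198417}$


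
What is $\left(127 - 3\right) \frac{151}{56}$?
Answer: $\frac{4681}{14} \approx 334.36$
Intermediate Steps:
$\left(127 - 3\right) \frac{151}{56} = 124 \cdot 151 \cdot \frac{1}{56} = 124 \cdot \frac{151}{56} = \frac{4681}{14}$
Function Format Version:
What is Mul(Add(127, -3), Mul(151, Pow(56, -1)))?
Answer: Rational(4681, 14) ≈ 334.36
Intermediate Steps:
Mul(Add(127, -3), Mul(151, Pow(56, -1))) = Mul(124, Mul(151, Rational(1, 56))) = Mul(124, Rational(151, 56)) = Rational(4681, 14)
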